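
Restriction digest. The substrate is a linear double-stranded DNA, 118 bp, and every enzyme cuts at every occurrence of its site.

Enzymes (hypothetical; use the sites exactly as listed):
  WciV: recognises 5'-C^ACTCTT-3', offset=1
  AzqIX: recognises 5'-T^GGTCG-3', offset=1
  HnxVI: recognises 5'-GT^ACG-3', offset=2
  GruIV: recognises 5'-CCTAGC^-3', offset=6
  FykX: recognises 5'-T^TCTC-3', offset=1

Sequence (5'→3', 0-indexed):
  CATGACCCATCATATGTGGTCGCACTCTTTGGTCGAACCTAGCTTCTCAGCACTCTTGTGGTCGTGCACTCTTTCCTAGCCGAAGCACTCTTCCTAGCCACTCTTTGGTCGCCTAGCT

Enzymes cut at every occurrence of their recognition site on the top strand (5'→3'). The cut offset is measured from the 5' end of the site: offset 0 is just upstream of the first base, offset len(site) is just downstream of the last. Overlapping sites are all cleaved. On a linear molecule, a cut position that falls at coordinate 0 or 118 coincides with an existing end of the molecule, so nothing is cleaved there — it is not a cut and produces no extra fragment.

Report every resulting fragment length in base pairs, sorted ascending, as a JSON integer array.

Scan for sites:
  WciV CACTCTT/1: at [22, 50, 66, 85, 98] ⇒ [23, 51, 67, 86, 99]
  AzqIX TGGTCG/1: at [16, 29, 58, 105] ⇒ [17, 30, 59, 106]
  HnxVI (GTACG, off=2): no sites
  GruIV CCTAGC/6: at [37, 74, 92, 111] ⇒ [43, 80, 98, 117]
  FykX TTCTC/1: at [43] ⇒ [44]

All cut coordinates (distinct, sorted): [17, 23, 30, 43, 44, 51, 59, 67, 80, 86, 98, 99, 106, 117]

Fragments:
  [0,17): 17 bp
  [17,23): 6 bp
  [23,30): 7 bp
  [30,43): 13 bp
  [43,44): 1 bp
  [44,51): 7 bp
  [51,59): 8 bp
  [59,67): 8 bp
  [67,80): 13 bp
  [80,86): 6 bp
  [86,98): 12 bp
  [98,99): 1 bp
  [99,106): 7 bp
  [106,117): 11 bp
  [117,118): 1 bp

[1,1,1,6,6,7,7,7,8,8,11,12,13,13,17]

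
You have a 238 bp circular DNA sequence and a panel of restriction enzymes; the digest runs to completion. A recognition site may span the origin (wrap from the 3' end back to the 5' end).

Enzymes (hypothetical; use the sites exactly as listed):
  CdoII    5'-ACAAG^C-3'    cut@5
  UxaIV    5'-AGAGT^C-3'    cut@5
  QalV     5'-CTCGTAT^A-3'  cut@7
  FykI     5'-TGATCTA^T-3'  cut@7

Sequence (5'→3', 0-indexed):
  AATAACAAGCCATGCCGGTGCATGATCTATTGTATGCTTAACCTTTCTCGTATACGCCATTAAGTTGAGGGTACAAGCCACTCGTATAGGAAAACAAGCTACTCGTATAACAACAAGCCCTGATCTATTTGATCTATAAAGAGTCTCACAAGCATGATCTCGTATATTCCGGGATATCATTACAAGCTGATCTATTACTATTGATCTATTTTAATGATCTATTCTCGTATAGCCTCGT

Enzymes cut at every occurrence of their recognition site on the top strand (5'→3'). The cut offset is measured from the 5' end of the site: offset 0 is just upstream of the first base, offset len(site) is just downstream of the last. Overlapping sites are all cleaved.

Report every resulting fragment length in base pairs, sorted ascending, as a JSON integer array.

[8,8,8,9,9,9,10,10,10,11,13,13,14,17,20,21,24,24]

Site scan:
  CdoII (ACAAGC, off=5): starts [4, 72, 93, 112, 147, 181] → cuts [9, 77, 98, 117, 152, 186]
  UxaIV (AGAGTC, off=5): starts [139] → cuts [144]
  QalV (CTCGTATA, off=7): starts [46, 80, 101, 158, 223] → cuts [53, 87, 108, 165, 230]
  FykI (TGATCTAT, off=7): starts [22, 120, 129, 187, 201, 214] → cuts [29, 127, 136, 194, 208, 221]

Pooled cuts: [9, 29, 53, 77, 87, 98, 108, 117, 127, 136, 144, 152, 165, 186, 194, 208, 221, 230]

Fragment lengths:
  9→29: 20 bp
  29→53: 24 bp
  53→77: 24 bp
  77→87: 10 bp
  87→98: 11 bp
  98→108: 10 bp
  108→117: 9 bp
  117→127: 10 bp
  127→136: 9 bp
  136→144: 8 bp
  144→152: 8 bp
  152→165: 13 bp
  165→186: 21 bp
  186→194: 8 bp
  194→208: 14 bp
  208→221: 13 bp
  221→230: 9 bp
  230→9 (wrap): 238-230+9 = 17 bp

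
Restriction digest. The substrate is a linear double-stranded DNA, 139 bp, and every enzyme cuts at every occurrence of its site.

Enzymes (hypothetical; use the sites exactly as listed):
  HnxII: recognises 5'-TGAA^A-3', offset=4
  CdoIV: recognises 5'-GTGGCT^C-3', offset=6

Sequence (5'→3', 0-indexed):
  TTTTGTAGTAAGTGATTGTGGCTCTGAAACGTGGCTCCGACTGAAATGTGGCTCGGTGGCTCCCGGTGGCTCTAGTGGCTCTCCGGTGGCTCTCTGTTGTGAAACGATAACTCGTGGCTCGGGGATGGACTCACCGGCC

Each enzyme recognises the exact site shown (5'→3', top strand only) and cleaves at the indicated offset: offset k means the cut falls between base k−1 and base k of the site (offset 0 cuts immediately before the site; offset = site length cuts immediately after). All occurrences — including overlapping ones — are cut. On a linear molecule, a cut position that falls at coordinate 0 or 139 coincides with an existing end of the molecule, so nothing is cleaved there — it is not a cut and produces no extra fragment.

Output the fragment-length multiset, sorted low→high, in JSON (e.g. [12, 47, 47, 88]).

[5,8,8,8,9,9,10,11,12,16,20,23]

Per-enzyme occurrences:
  HnxII TGAAA/4: at [24, 41, 99] ⇒ [28, 45, 103]
  CdoIV GTGGCTC/6: at [17, 30, 47, 55, 65, 74, 85, 113] ⇒ [23, 36, 53, 61, 71, 80, 91, 119]

All cut coordinates (distinct, sorted): [23, 28, 36, 45, 53, 61, 71, 80, 91, 103, 119]

Fragment lengths:
  [0,23): 23 bp
  [23,28): 5 bp
  [28,36): 8 bp
  [36,45): 9 bp
  [45,53): 8 bp
  [53,61): 8 bp
  [61,71): 10 bp
  [71,80): 9 bp
  [80,91): 11 bp
  [91,103): 12 bp
  [103,119): 16 bp
  [119,139): 20 bp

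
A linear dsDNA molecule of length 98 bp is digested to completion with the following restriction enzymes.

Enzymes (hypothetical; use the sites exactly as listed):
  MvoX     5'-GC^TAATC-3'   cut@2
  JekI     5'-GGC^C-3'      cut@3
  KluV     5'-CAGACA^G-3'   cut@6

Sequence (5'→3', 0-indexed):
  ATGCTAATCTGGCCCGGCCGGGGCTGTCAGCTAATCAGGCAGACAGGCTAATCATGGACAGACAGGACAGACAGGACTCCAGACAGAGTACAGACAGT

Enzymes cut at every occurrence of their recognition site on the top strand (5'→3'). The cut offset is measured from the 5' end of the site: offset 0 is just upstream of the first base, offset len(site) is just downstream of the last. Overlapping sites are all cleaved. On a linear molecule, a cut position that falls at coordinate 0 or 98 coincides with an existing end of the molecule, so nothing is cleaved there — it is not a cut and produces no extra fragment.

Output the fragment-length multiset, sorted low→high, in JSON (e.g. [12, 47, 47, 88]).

Per-enzyme occurrences:
  MvoX (GCTAATC, off=2): starts [2, 29, 46] → cuts [4, 31, 48]
  JekI (GGCC, off=3): starts [10, 15] → cuts [13, 18]
  KluV (CAGACAG, off=6): starts [39, 58, 67, 79, 90] → cuts [45, 64, 73, 85, 96]

Pooled cuts: [4, 13, 18, 31, 45, 48, 64, 73, 85, 96]

Fragment lengths:
  [0,4): 4 bp
  [4,13): 9 bp
  [13,18): 5 bp
  [18,31): 13 bp
  [31,45): 14 bp
  [45,48): 3 bp
  [48,64): 16 bp
  [64,73): 9 bp
  [73,85): 12 bp
  [85,96): 11 bp
  [96,98): 2 bp

[2,3,4,5,9,9,11,12,13,14,16]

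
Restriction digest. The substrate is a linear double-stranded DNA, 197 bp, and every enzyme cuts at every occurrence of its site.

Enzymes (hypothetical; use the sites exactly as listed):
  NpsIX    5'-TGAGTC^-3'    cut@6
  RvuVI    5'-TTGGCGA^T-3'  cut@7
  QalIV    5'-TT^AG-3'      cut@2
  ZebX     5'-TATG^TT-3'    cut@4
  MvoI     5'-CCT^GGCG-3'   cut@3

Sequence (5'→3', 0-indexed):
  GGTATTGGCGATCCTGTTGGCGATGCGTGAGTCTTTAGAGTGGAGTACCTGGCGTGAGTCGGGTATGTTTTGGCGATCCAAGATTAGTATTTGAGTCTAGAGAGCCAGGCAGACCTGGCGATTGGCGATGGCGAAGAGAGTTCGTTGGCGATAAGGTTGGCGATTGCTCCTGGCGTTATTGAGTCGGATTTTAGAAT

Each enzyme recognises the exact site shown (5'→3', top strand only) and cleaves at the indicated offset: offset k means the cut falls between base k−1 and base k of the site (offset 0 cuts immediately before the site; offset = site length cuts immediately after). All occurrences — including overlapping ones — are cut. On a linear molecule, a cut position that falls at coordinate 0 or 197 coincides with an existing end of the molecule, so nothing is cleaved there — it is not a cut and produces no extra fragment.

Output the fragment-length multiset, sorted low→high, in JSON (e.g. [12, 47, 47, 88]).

Per-enzyme occurrences:
  NpsIX (TGAGTC, off=6): starts [27, 54, 91, 179] → cuts [33, 60, 97, 185]
  RvuVI (TTGGCGAT, off=7): starts [4, 16, 69, 121, 144, 156] → cuts [11, 23, 76, 128, 151, 163]
  QalIV (TTAG, off=2): starts [34, 83, 190] → cuts [36, 85, 192]
  ZebX (TATGTT, off=4): starts [63] → cuts [67]
  MvoI (CCTGGCG, off=3): starts [47, 113, 168] → cuts [50, 116, 171]

Pooled cuts: [11, 23, 33, 36, 50, 60, 67, 76, 85, 97, 116, 128, 151, 163, 171, 185, 192]

Fragment lengths:
  [0,11): 11 bp
  [11,23): 12 bp
  [23,33): 10 bp
  [33,36): 3 bp
  [36,50): 14 bp
  [50,60): 10 bp
  [60,67): 7 bp
  [67,76): 9 bp
  [76,85): 9 bp
  [85,97): 12 bp
  [97,116): 19 bp
  [116,128): 12 bp
  [128,151): 23 bp
  [151,163): 12 bp
  [163,171): 8 bp
  [171,185): 14 bp
  [185,192): 7 bp
  [192,197): 5 bp

[3,5,7,7,8,9,9,10,10,11,12,12,12,12,14,14,19,23]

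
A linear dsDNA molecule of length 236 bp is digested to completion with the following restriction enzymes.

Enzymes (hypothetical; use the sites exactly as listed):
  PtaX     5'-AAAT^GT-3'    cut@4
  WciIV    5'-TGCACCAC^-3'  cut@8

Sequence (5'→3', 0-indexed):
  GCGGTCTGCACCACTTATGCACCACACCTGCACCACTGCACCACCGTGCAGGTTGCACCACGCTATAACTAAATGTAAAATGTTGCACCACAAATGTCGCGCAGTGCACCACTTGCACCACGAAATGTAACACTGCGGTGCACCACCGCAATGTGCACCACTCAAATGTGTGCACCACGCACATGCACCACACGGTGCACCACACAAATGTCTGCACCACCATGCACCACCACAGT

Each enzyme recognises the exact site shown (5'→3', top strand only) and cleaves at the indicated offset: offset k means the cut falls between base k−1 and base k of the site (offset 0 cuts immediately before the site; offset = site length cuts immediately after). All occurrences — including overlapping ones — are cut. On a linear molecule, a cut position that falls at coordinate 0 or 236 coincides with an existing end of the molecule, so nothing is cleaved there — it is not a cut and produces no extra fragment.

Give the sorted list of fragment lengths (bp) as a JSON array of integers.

[4,5,6,6,6,7,8,9,10,10,11,11,11,11,12,13,13,14,15,17,17,20]

Site scan:
  PtaX (AAATGT, off=4): starts [70, 77, 91, 122, 163, 205] → cuts [74, 81, 95, 126, 167, 209]
  WciIV (TGCACCAC, off=8): starts [6, 17, 28, 36, 53, 83, 104, 113, 138, 153, 170, 183, 195, 212, 222] → cuts [14, 25, 36, 44, 61, 91, 112, 121, 146, 161, 178, 191, 203, 220, 230]

Pooled cuts: [14, 25, 36, 44, 61, 74, 81, 91, 95, 112, 121, 126, 146, 161, 167, 178, 191, 203, 209, 220, 230]

Fragments:
  [0,14): 14 bp
  [14,25): 11 bp
  [25,36): 11 bp
  [36,44): 8 bp
  [44,61): 17 bp
  [61,74): 13 bp
  [74,81): 7 bp
  [81,91): 10 bp
  [91,95): 4 bp
  [95,112): 17 bp
  [112,121): 9 bp
  [121,126): 5 bp
  [126,146): 20 bp
  [146,161): 15 bp
  [161,167): 6 bp
  [167,178): 11 bp
  [178,191): 13 bp
  [191,203): 12 bp
  [203,209): 6 bp
  [209,220): 11 bp
  [220,230): 10 bp
  [230,236): 6 bp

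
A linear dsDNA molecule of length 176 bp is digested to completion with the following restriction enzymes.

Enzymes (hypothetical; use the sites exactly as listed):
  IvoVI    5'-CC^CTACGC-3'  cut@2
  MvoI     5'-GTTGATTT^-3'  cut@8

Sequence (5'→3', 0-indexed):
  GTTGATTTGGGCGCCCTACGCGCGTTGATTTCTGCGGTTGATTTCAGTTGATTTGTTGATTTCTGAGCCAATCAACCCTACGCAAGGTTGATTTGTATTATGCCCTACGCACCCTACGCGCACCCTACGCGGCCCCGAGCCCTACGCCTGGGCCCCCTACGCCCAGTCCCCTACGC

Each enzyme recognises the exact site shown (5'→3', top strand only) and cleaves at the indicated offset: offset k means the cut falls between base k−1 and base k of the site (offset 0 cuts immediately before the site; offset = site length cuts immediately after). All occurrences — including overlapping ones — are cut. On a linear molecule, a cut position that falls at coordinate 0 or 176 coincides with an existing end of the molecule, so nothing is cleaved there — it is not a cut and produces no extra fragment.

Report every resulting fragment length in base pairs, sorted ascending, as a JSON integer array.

Per-enzyme occurrences:
  IvoVI CCCTACGC/2: at [13, 75, 102, 111, 122, 139, 154, 168] ⇒ [15, 77, 104, 113, 124, 141, 156, 170]
  MvoI GTTGATTT/8: at [0, 23, 36, 46, 54, 86] ⇒ [8, 31, 44, 54, 62, 94]

All cut coordinates (distinct, sorted): [8, 15, 31, 44, 54, 62, 77, 94, 104, 113, 124, 141, 156, 170]

Fragments:
  [0,8): 8 bp
  [8,15): 7 bp
  [15,31): 16 bp
  [31,44): 13 bp
  [44,54): 10 bp
  [54,62): 8 bp
  [62,77): 15 bp
  [77,94): 17 bp
  [94,104): 10 bp
  [104,113): 9 bp
  [113,124): 11 bp
  [124,141): 17 bp
  [141,156): 15 bp
  [156,170): 14 bp
  [170,176): 6 bp

[6,7,8,8,9,10,10,11,13,14,15,15,16,17,17]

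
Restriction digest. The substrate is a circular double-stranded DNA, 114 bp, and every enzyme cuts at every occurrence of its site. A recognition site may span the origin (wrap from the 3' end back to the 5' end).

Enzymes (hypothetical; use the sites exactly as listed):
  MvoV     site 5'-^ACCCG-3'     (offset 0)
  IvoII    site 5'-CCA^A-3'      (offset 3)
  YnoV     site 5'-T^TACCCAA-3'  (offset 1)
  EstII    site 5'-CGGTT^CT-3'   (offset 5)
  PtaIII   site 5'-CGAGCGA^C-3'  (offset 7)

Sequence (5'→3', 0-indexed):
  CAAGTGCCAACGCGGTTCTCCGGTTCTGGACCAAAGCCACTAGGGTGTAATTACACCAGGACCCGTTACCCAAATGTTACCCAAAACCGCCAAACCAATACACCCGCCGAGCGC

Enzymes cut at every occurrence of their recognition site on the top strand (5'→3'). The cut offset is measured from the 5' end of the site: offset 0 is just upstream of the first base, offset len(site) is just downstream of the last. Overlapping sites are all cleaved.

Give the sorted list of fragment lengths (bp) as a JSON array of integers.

[4,5,5,6,6,6,7,8,8,8,9,15,27]

Scan for sites:
  MvoV ACCCG/0: at [60, 101] ⇒ [60, 101]
  IvoII CCAA/3: at [6, 30, 69, 80, 89, 94, 113] ⇒ [2, 9, 33, 72, 83, 92, 97]
  YnoV TTACCCAA/1: at [65, 76] ⇒ [66, 77]
  EstII CGGTTCT/5: at [12, 20] ⇒ [17, 25]
  PtaIII (CGAGCGAC, off=7): no sites

All cut coordinates (distinct, sorted): [2, 9, 17, 25, 33, 60, 66, 72, 77, 83, 92, 97, 101]

Fragments:
  2→9: 7 bp
  9→17: 8 bp
  17→25: 8 bp
  25→33: 8 bp
  33→60: 27 bp
  60→66: 6 bp
  66→72: 6 bp
  72→77: 5 bp
  77→83: 6 bp
  83→92: 9 bp
  92→97: 5 bp
  97→101: 4 bp
  101→2 (wrap): 114-101+2 = 15 bp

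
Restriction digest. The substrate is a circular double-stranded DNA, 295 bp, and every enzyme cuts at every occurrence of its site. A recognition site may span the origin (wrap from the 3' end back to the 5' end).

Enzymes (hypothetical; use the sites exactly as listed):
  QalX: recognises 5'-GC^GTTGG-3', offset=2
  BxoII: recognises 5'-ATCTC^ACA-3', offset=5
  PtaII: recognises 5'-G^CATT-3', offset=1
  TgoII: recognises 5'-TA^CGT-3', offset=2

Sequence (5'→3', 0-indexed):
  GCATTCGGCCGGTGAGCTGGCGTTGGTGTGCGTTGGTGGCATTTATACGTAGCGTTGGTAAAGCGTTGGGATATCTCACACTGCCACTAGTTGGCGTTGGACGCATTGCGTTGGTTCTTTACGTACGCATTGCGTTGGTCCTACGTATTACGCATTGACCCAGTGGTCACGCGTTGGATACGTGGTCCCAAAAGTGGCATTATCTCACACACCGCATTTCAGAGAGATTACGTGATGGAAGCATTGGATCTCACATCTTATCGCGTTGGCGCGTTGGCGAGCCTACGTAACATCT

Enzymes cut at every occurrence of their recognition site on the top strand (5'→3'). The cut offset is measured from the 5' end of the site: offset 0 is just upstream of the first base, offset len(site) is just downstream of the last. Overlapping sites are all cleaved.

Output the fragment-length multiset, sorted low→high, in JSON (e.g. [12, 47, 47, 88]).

[6,6,6,6,8,8,8,8,8,8,9,9,10,10,11,11,11,11,12,12,13,13,16,17,18,20,20]

Per-enzyme occurrences:
  QalX (GCGTTGG, off=2): starts [19, 29, 51, 62, 93, 107, 131, 170, 262, 270] → cuts [21, 31, 53, 64, 95, 109, 133, 172, 264, 272]
  BxoII (ATCTCACA, off=5): starts [72, 201, 247] → cuts [77, 206, 252]
  PtaII (GCATT, off=1): starts [0, 38, 102, 126, 151, 196, 213, 240] → cuts [1, 39, 103, 127, 152, 197, 214, 241]
  TgoII (TACGT, off=2): starts [45, 119, 141, 178, 228, 283] → cuts [47, 121, 143, 180, 230, 285]

All cut coordinates (distinct, sorted): [1, 21, 31, 39, 47, 53, 64, 77, 95, 103, 109, 121, 127, 133, 143, 152, 172, 180, 197, 206, 214, 230, 241, 252, 264, 272, 285]

Fragments:
  1→21: 20 bp
  21→31: 10 bp
  31→39: 8 bp
  39→47: 8 bp
  47→53: 6 bp
  53→64: 11 bp
  64→77: 13 bp
  77→95: 18 bp
  95→103: 8 bp
  103→109: 6 bp
  109→121: 12 bp
  121→127: 6 bp
  127→133: 6 bp
  133→143: 10 bp
  143→152: 9 bp
  152→172: 20 bp
  172→180: 8 bp
  180→197: 17 bp
  197→206: 9 bp
  206→214: 8 bp
  214→230: 16 bp
  230→241: 11 bp
  241→252: 11 bp
  252→264: 12 bp
  264→272: 8 bp
  272→285: 13 bp
  285→1 (wrap): 295-285+1 = 11 bp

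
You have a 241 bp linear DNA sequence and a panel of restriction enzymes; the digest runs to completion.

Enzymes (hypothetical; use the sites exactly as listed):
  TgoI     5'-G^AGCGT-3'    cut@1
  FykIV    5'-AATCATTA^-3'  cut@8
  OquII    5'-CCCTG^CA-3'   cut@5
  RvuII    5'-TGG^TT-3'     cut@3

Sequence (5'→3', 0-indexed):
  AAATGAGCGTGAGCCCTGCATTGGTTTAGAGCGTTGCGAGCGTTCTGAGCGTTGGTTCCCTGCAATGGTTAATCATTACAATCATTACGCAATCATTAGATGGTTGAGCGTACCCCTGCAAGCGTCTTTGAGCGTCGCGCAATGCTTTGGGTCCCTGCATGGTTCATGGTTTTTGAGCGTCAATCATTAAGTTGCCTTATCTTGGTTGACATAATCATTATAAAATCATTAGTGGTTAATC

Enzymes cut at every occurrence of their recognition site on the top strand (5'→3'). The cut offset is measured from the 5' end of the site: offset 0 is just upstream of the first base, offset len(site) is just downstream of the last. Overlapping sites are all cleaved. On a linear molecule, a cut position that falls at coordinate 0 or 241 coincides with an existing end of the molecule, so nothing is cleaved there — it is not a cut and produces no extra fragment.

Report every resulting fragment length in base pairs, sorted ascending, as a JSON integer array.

[3,4,5,5,5,5,6,6,6,6,7,7,8,9,9,9,10,11,11,12,12,13,14,15,16,27]

Per-enzyme occurrences:
  TgoI (GAGCGT, off=1): starts [4, 28, 37, 46, 105, 129, 174] → cuts [5, 29, 38, 47, 106, 130, 175]
  FykIV (AATCATTA, off=8): starts [70, 79, 90, 181, 212, 223] → cuts [78, 87, 98, 189, 220, 231]
  OquII (CCCTGCA, off=5): starts [13, 57, 113, 152] → cuts [18, 62, 118, 157]
  RvuII (TGGTT, off=3): starts [21, 52, 65, 100, 159, 166, 202, 232] → cuts [24, 55, 68, 103, 162, 169, 205, 235]

Pooled cuts: [5, 18, 24, 29, 38, 47, 55, 62, 68, 78, 87, 98, 103, 106, 118, 130, 157, 162, 169, 175, 189, 205, 220, 231, 235]

Fragment lengths:
  [0,5): 5 bp
  [5,18): 13 bp
  [18,24): 6 bp
  [24,29): 5 bp
  [29,38): 9 bp
  [38,47): 9 bp
  [47,55): 8 bp
  [55,62): 7 bp
  [62,68): 6 bp
  [68,78): 10 bp
  [78,87): 9 bp
  [87,98): 11 bp
  [98,103): 5 bp
  [103,106): 3 bp
  [106,118): 12 bp
  [118,130): 12 bp
  [130,157): 27 bp
  [157,162): 5 bp
  [162,169): 7 bp
  [169,175): 6 bp
  [175,189): 14 bp
  [189,205): 16 bp
  [205,220): 15 bp
  [220,231): 11 bp
  [231,235): 4 bp
  [235,241): 6 bp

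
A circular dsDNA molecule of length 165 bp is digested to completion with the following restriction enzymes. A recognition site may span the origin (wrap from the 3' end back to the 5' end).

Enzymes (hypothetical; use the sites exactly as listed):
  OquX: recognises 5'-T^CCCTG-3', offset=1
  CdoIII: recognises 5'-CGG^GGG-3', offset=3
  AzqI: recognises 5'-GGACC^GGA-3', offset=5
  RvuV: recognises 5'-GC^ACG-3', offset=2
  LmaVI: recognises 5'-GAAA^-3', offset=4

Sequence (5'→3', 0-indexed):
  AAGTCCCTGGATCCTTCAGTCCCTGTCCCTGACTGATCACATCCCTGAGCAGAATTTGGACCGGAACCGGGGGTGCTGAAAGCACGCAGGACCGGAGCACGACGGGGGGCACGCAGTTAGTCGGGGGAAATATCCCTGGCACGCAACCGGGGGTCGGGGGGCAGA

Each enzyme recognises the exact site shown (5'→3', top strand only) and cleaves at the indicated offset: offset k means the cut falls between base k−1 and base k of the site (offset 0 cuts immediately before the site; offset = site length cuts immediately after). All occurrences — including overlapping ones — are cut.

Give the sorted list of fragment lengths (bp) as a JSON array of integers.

Per-enzyme occurrences:
  OquX TCCCTG/1: at [3, 19, 25, 41, 132] ⇒ [4, 20, 26, 42, 133]
  CdoIII CGGGGG/3: at [67, 102, 121, 147, 154] ⇒ [70, 105, 124, 150, 157]
  AzqI GGACCGGA/5: at [57, 88] ⇒ [62, 93]
  RvuV GCACG/2: at [81, 96, 108, 138] ⇒ [83, 98, 110, 140]
  LmaVI GAAA/4: at [77, 126, 163] ⇒ [2, 81, 130]

All cut coordinates (distinct, sorted): [2, 4, 20, 26, 42, 62, 70, 81, 83, 93, 98, 105, 110, 124, 130, 133, 140, 150, 157]

Fragment lengths:
  2→4: 2 bp
  4→20: 16 bp
  20→26: 6 bp
  26→42: 16 bp
  42→62: 20 bp
  62→70: 8 bp
  70→81: 11 bp
  81→83: 2 bp
  83→93: 10 bp
  93→98: 5 bp
  98→105: 7 bp
  105→110: 5 bp
  110→124: 14 bp
  124→130: 6 bp
  130→133: 3 bp
  133→140: 7 bp
  140→150: 10 bp
  150→157: 7 bp
  157→2 (wrap): 165-157+2 = 10 bp

[2,2,3,5,5,6,6,7,7,7,8,10,10,10,11,14,16,16,20]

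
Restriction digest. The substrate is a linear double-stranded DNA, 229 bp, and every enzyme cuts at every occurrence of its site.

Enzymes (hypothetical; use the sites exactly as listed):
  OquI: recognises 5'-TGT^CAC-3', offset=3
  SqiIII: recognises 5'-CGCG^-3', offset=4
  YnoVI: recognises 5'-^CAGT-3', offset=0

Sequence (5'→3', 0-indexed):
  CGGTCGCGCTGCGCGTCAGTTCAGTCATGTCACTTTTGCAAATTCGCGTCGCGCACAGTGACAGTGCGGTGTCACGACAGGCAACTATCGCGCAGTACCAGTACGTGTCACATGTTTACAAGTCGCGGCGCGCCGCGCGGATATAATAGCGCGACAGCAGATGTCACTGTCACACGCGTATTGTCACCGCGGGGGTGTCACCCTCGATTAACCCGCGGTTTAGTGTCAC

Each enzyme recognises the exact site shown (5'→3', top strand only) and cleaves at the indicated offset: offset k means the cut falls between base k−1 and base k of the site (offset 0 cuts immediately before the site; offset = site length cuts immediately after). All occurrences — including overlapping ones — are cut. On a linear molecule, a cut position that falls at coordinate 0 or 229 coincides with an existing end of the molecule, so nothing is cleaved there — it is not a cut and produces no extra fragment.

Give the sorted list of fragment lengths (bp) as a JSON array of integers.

[1,2,2,3,5,5,5,5,6,6,6,6,7,7,7,8,8,9,9,10,11,11,14,18,19,19,20]

Per-enzyme occurrences:
  OquI (TGTCAC, off=3): starts [27, 69, 105, 161, 167, 181, 195, 223] → cuts [30, 72, 108, 164, 170, 184, 198, 226]
  SqiIII (CGCG, off=4): starts [4, 11, 44, 49, 88, 123, 128, 133, 135, 149, 174, 187, 213] → cuts [8, 15, 48, 53, 92, 127, 132, 137, 139, 153, 178, 191, 217]
  YnoVI (CAGT, off=0): starts [16, 21, 55, 61, 92, 98] → cuts [16, 21, 55, 61, 92, 98]

Pooled cuts: [8, 15, 16, 21, 30, 48, 53, 55, 61, 72, 92, 98, 108, 127, 132, 137, 139, 153, 164, 170, 178, 184, 191, 198, 217, 226]

Fragments:
  [0,8): 8 bp
  [8,15): 7 bp
  [15,16): 1 bp
  [16,21): 5 bp
  [21,30): 9 bp
  [30,48): 18 bp
  [48,53): 5 bp
  [53,55): 2 bp
  [55,61): 6 bp
  [61,72): 11 bp
  [72,92): 20 bp
  [92,98): 6 bp
  [98,108): 10 bp
  [108,127): 19 bp
  [127,132): 5 bp
  [132,137): 5 bp
  [137,139): 2 bp
  [139,153): 14 bp
  [153,164): 11 bp
  [164,170): 6 bp
  [170,178): 8 bp
  [178,184): 6 bp
  [184,191): 7 bp
  [191,198): 7 bp
  [198,217): 19 bp
  [217,226): 9 bp
  [226,229): 3 bp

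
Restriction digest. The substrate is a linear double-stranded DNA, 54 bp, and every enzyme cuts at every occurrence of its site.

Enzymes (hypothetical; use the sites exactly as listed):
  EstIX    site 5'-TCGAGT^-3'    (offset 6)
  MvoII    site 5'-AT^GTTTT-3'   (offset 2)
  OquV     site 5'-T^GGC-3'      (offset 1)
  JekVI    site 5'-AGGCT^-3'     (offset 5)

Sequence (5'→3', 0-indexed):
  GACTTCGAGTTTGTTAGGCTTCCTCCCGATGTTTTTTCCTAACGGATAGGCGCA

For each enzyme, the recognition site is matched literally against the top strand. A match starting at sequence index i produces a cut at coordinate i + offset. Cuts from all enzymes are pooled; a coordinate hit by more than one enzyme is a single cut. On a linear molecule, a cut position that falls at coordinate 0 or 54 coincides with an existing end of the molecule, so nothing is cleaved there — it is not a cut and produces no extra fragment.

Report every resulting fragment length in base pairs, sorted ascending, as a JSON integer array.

[10,10,10,24]

Per-enzyme occurrences:
  EstIX (TCGAGT, off=6): starts [4] → cuts [10]
  MvoII (ATGTTTT, off=2): starts [28] → cuts [30]
  OquV (TGGC, off=1): no sites
  JekVI (AGGCT, off=5): starts [15] → cuts [20]

All cut coordinates (distinct, sorted): [10, 20, 30]

Fragments:
  [0,10): 10 bp
  [10,20): 10 bp
  [20,30): 10 bp
  [30,54): 24 bp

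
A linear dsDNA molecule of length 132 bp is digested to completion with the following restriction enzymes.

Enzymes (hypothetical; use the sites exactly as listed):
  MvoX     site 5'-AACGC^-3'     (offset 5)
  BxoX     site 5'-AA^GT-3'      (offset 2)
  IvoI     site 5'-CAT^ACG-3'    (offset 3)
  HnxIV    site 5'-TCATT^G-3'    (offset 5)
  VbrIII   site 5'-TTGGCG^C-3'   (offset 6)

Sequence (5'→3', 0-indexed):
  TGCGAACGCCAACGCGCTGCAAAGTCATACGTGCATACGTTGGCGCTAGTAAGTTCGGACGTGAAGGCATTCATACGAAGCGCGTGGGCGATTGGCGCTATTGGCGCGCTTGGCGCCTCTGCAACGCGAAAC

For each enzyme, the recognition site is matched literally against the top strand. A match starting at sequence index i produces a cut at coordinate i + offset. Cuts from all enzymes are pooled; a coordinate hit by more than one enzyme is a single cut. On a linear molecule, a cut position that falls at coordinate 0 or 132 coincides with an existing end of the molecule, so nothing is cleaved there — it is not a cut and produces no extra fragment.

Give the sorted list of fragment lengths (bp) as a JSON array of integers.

[5,5,6,7,8,8,9,9,9,9,12,22,23]

Scan for sites:
  MvoX AACGC/5: at [4, 10, 122] ⇒ [9, 15, 127]
  BxoX AAGT/2: at [21, 50] ⇒ [23, 52]
  IvoI CATACG/3: at [25, 33, 71] ⇒ [28, 36, 74]
  HnxIV (TCATTG, off=5): no sites
  VbrIII TTGGCGC/6: at [39, 91, 100, 109] ⇒ [45, 97, 106, 115]

All cut coordinates (distinct, sorted): [9, 15, 23, 28, 36, 45, 52, 74, 97, 106, 115, 127]

Fragment lengths:
  [0,9): 9 bp
  [9,15): 6 bp
  [15,23): 8 bp
  [23,28): 5 bp
  [28,36): 8 bp
  [36,45): 9 bp
  [45,52): 7 bp
  [52,74): 22 bp
  [74,97): 23 bp
  [97,106): 9 bp
  [106,115): 9 bp
  [115,127): 12 bp
  [127,132): 5 bp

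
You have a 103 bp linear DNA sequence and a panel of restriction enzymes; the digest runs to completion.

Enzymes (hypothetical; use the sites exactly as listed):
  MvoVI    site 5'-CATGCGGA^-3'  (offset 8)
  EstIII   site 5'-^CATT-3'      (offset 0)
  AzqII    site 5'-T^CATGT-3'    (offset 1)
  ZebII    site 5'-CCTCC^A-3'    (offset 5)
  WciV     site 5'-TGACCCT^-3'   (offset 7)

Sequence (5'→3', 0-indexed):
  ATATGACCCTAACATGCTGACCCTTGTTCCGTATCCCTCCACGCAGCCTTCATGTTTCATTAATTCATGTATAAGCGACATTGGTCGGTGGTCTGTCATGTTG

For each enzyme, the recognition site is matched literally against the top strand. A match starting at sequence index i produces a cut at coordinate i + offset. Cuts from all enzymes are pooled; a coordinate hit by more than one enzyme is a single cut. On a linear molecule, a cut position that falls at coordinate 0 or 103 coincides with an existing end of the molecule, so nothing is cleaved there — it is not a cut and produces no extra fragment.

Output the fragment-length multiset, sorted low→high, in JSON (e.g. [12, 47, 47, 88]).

Site scan:
  MvoVI (CATGCGGA, off=8): no sites
  EstIII (CATT, off=0): starts [57, 78] → cuts [57, 78]
  AzqII (TCATGT, off=1): starts [49, 64, 95] → cuts [50, 65, 96]
  ZebII (CCTCCA, off=5): starts [35] → cuts [40]
  WciV (TGACCCT, off=7): starts [3, 17] → cuts [10, 24]

All cut coordinates (distinct, sorted): [10, 24, 40, 50, 57, 65, 78, 96]

Fragments:
  [0,10): 10 bp
  [10,24): 14 bp
  [24,40): 16 bp
  [40,50): 10 bp
  [50,57): 7 bp
  [57,65): 8 bp
  [65,78): 13 bp
  [78,96): 18 bp
  [96,103): 7 bp

[7,7,8,10,10,13,14,16,18]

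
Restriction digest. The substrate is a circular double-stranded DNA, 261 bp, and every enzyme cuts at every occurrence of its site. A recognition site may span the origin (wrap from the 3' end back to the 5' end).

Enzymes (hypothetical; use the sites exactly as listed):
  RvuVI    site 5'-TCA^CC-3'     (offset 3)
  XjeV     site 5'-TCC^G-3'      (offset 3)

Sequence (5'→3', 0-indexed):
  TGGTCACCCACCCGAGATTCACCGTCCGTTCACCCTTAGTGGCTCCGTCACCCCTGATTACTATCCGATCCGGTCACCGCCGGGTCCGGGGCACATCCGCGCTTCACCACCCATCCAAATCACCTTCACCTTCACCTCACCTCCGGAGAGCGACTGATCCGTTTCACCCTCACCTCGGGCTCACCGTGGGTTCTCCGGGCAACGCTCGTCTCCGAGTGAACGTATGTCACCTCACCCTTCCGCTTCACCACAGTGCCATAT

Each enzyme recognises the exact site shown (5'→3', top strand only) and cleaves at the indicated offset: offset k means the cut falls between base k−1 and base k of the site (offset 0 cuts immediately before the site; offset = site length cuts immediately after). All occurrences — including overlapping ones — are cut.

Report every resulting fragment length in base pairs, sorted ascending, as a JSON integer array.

Per-enzyme occurrences:
  RvuVI TCACC/3: at [3, 18, 29, 47, 73, 103, 119, 125, 131, 136, 163, 169, 180, 226, 231, 244] ⇒ [6, 21, 32, 50, 76, 106, 122, 128, 134, 139, 166, 172, 183, 229, 234, 247]
  XjeV TCCG/3: at [24, 43, 63, 68, 84, 95, 141, 157, 193, 210, 238] ⇒ [27, 46, 66, 71, 87, 98, 144, 160, 196, 213, 241]

All cut coordinates (distinct, sorted): [6, 21, 27, 32, 46, 50, 66, 71, 76, 87, 98, 106, 122, 128, 134, 139, 144, 160, 166, 172, 183, 196, 213, 229, 234, 241, 247]

Fragments:
  6→21: 15 bp
  21→27: 6 bp
  27→32: 5 bp
  32→46: 14 bp
  46→50: 4 bp
  50→66: 16 bp
  66→71: 5 bp
  71→76: 5 bp
  76→87: 11 bp
  87→98: 11 bp
  98→106: 8 bp
  106→122: 16 bp
  122→128: 6 bp
  128→134: 6 bp
  134→139: 5 bp
  139→144: 5 bp
  144→160: 16 bp
  160→166: 6 bp
  166→172: 6 bp
  172→183: 11 bp
  183→196: 13 bp
  196→213: 17 bp
  213→229: 16 bp
  229→234: 5 bp
  234→241: 7 bp
  241→247: 6 bp
  247→6 (wrap): 261-247+6 = 20 bp

[4,5,5,5,5,5,5,6,6,6,6,6,6,7,8,11,11,11,13,14,15,16,16,16,16,17,20]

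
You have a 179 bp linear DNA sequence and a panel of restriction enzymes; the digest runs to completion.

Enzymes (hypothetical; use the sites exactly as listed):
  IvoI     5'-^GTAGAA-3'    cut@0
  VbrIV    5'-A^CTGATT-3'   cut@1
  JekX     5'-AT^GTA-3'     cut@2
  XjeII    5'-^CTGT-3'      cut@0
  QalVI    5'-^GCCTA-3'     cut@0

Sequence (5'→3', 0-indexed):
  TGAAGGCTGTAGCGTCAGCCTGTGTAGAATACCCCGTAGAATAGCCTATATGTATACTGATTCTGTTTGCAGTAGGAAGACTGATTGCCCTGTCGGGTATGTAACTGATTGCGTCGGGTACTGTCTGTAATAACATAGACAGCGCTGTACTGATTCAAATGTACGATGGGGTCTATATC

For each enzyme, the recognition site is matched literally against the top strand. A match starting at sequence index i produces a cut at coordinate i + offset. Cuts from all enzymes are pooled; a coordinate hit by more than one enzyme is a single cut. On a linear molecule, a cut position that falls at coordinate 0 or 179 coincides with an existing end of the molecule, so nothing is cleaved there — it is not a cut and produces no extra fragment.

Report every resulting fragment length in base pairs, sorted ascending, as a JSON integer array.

[4,4,4,5,5,6,6,8,8,9,11,11,12,13,16,18,19,20]

Scan for sites:
  IvoI (GTAGAA, off=0): starts [23, 35] → cuts [23, 35]
  VbrIV (ACTGATT, off=1): starts [55, 79, 103, 148] → cuts [56, 80, 104, 149]
  JekX (ATGTA, off=2): starts [49, 98, 158] → cuts [51, 100, 160]
  XjeII (CTGT, off=0): starts [6, 19, 62, 89, 120, 124, 144] → cuts [6, 19, 62, 89, 120, 124, 144]
  QalVI (GCCTA, off=0): starts [43] → cuts [43]

Pooled cuts: [6, 19, 23, 35, 43, 51, 56, 62, 80, 89, 100, 104, 120, 124, 144, 149, 160]

Fragment lengths:
  [0,6): 6 bp
  [6,19): 13 bp
  [19,23): 4 bp
  [23,35): 12 bp
  [35,43): 8 bp
  [43,51): 8 bp
  [51,56): 5 bp
  [56,62): 6 bp
  [62,80): 18 bp
  [80,89): 9 bp
  [89,100): 11 bp
  [100,104): 4 bp
  [104,120): 16 bp
  [120,124): 4 bp
  [124,144): 20 bp
  [144,149): 5 bp
  [149,160): 11 bp
  [160,179): 19 bp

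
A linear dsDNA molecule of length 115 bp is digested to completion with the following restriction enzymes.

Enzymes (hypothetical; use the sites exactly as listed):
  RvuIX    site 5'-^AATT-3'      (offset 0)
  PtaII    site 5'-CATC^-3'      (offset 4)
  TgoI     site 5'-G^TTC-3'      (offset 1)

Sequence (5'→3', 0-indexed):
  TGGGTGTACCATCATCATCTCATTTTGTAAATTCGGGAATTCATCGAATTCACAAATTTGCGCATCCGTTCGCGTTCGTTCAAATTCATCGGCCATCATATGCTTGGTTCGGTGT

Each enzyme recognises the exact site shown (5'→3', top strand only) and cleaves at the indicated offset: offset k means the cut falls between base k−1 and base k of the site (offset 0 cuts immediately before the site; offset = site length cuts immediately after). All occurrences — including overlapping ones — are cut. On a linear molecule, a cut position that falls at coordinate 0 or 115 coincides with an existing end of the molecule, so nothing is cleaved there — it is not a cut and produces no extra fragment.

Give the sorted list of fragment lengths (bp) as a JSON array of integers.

Site scan:
  RvuIX (AATT, off=0): starts [29, 37, 46, 54, 82] → cuts [29, 37, 46, 54, 82]
  PtaII (CATC, off=4): starts [9, 12, 15, 41, 62, 86, 93] → cuts [13, 16, 19, 45, 66, 90, 97]
  TgoI (GTTC, off=1): starts [67, 73, 77, 106] → cuts [68, 74, 78, 107]

All cut coordinates (distinct, sorted): [13, 16, 19, 29, 37, 45, 46, 54, 66, 68, 74, 78, 82, 90, 97, 107]

Fragment lengths:
  [0,13): 13 bp
  [13,16): 3 bp
  [16,19): 3 bp
  [19,29): 10 bp
  [29,37): 8 bp
  [37,45): 8 bp
  [45,46): 1 bp
  [46,54): 8 bp
  [54,66): 12 bp
  [66,68): 2 bp
  [68,74): 6 bp
  [74,78): 4 bp
  [78,82): 4 bp
  [82,90): 8 bp
  [90,97): 7 bp
  [97,107): 10 bp
  [107,115): 8 bp

[1,2,3,3,4,4,6,7,8,8,8,8,8,10,10,12,13]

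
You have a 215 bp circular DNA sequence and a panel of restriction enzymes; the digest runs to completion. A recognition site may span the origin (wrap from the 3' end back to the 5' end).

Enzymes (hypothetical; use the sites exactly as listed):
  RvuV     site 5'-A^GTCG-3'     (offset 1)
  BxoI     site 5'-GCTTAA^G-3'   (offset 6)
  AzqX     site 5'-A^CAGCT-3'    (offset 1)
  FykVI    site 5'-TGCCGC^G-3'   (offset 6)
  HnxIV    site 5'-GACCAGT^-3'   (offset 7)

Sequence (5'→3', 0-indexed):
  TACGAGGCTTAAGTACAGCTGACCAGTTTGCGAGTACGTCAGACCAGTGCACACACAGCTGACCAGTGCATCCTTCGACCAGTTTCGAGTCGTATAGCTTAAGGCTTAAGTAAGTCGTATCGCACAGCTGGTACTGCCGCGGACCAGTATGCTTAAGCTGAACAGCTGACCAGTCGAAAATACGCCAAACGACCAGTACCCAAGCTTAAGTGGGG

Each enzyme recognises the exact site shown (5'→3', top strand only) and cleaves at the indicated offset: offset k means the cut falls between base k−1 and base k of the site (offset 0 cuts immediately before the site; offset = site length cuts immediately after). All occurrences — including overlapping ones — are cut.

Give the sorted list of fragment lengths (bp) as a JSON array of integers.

[2,3,4,5,6,7,7,8,8,10,11,12,12,12,14,16,16,18,21,23]

Site scan:
  RvuV (AGTCG, off=1): starts [87, 112, 171] → cuts [88, 113, 172]
  BxoI (GCTTAAG, off=6): starts [6, 96, 103, 150, 203] → cuts [12, 102, 109, 156, 209]
  AzqX (ACAGCT, off=1): starts [14, 54, 123, 161] → cuts [15, 55, 124, 162]
  FykVI (TGCCGCG, off=6): starts [134] → cuts [140]
  HnxIV (GACCAGT, off=7): starts [20, 41, 60, 76, 141, 167, 190] → cuts [27, 48, 67, 83, 148, 174, 197]

Pooled cuts: [12, 15, 27, 48, 55, 67, 83, 88, 102, 109, 113, 124, 140, 148, 156, 162, 172, 174, 197, 209]

Fragment lengths:
  12→15: 3 bp
  15→27: 12 bp
  27→48: 21 bp
  48→55: 7 bp
  55→67: 12 bp
  67→83: 16 bp
  83→88: 5 bp
  88→102: 14 bp
  102→109: 7 bp
  109→113: 4 bp
  113→124: 11 bp
  124→140: 16 bp
  140→148: 8 bp
  148→156: 8 bp
  156→162: 6 bp
  162→172: 10 bp
  172→174: 2 bp
  174→197: 23 bp
  197→209: 12 bp
  209→12 (wrap): 215-209+12 = 18 bp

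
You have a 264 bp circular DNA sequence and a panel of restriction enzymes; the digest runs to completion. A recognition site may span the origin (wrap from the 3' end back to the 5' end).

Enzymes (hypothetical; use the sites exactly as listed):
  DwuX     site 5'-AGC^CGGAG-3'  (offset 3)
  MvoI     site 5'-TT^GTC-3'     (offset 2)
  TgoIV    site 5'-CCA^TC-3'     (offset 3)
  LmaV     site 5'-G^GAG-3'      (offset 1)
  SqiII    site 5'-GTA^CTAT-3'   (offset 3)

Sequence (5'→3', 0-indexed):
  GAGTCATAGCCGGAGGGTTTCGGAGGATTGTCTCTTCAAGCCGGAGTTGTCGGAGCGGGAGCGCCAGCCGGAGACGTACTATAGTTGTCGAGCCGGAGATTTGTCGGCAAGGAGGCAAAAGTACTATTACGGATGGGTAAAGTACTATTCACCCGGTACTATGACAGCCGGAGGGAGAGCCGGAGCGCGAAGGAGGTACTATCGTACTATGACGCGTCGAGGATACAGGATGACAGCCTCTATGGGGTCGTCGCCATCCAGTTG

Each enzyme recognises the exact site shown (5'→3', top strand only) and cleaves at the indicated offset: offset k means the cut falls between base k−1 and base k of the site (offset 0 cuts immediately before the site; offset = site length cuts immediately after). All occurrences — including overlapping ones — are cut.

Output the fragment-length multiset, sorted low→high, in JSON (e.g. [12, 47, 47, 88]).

[2,2,2,2,2,2,4,4,5,6,6,6,7,7,7,8,8,8,8,9,10,10,10,10,10,12,12,14,21,50]

Scan for sites:
  DwuX AGCCGGAG/3: at [7, 38, 65, 90, 165, 177] ⇒ [10, 41, 68, 93, 168, 180]
  MvoI TTGTC/2: at [27, 46, 84, 100] ⇒ [29, 48, 86, 102]
  TgoIV CCATC/3: at [253] ⇒ [256]
  LmaV GGAG/1: at [11, 21, 42, 51, 57, 69, 94, 110, 169, 173, 181, 191, 263] ⇒ [0, 12, 22, 43, 52, 58, 70, 95, 111, 170, 174, 182, 192]
  SqiII GTACTAT/3: at [75, 120, 141, 155, 195, 203] ⇒ [78, 123, 144, 158, 198, 206]

All cut coordinates (distinct, sorted): [0, 10, 12, 22, 29, 41, 43, 48, 52, 58, 68, 70, 78, 86, 93, 95, 102, 111, 123, 144, 158, 168, 170, 174, 180, 182, 192, 198, 206, 256]

Fragment lengths:
  0→10: 10 bp
  10→12: 2 bp
  12→22: 10 bp
  22→29: 7 bp
  29→41: 12 bp
  41→43: 2 bp
  43→48: 5 bp
  48→52: 4 bp
  52→58: 6 bp
  58→68: 10 bp
  68→70: 2 bp
  70→78: 8 bp
  78→86: 8 bp
  86→93: 7 bp
  93→95: 2 bp
  95→102: 7 bp
  102→111: 9 bp
  111→123: 12 bp
  123→144: 21 bp
  144→158: 14 bp
  158→168: 10 bp
  168→170: 2 bp
  170→174: 4 bp
  174→180: 6 bp
  180→182: 2 bp
  182→192: 10 bp
  192→198: 6 bp
  198→206: 8 bp
  206→256: 50 bp
  256→0 (wrap): 264-256+0 = 8 bp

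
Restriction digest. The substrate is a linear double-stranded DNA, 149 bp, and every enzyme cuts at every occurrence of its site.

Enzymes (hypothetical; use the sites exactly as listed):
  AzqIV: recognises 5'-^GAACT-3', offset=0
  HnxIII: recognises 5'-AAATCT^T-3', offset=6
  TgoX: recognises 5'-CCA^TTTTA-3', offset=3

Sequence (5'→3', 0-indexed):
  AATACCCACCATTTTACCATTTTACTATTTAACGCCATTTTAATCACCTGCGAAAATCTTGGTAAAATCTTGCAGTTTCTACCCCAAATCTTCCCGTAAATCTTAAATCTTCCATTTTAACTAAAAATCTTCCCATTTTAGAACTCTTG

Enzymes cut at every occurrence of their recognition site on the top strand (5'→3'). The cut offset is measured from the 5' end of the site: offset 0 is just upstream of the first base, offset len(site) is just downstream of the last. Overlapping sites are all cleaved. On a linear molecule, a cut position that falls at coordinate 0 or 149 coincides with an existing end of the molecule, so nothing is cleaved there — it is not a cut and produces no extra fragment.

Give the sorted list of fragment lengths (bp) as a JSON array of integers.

Site scan:
  AzqIV (GAACT, off=0): starts [140] → cuts [140]
  HnxIII (AAATCTT, off=6): starts [53, 64, 85, 97, 104, 124] → cuts [59, 70, 91, 103, 110, 130]
  TgoX (CCATTTTA, off=3): starts [8, 16, 34, 111, 132] → cuts [11, 19, 37, 114, 135]

Pooled cuts: [11, 19, 37, 59, 70, 91, 103, 110, 114, 130, 135, 140]

Fragments:
  [0,11): 11 bp
  [11,19): 8 bp
  [19,37): 18 bp
  [37,59): 22 bp
  [59,70): 11 bp
  [70,91): 21 bp
  [91,103): 12 bp
  [103,110): 7 bp
  [110,114): 4 bp
  [114,130): 16 bp
  [130,135): 5 bp
  [135,140): 5 bp
  [140,149): 9 bp

[4,5,5,7,8,9,11,11,12,16,18,21,22]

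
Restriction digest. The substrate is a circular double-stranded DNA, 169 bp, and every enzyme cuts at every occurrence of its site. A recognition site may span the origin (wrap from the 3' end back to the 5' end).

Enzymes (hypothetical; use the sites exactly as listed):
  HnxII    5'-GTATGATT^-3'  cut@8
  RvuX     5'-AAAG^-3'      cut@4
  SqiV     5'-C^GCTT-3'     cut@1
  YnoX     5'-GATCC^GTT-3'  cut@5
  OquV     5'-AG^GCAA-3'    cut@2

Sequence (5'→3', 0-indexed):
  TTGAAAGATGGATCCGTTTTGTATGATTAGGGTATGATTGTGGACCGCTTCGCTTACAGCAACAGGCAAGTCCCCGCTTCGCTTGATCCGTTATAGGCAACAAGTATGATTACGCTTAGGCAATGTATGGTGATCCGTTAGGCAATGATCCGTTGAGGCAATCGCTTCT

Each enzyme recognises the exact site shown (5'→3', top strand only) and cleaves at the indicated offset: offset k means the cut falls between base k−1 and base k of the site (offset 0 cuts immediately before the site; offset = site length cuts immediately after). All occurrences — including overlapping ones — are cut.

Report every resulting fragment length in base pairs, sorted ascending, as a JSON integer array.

Scan for sites:
  HnxII (GTATGATT, off=8): starts [20, 31, 103] → cuts [28, 39, 111]
  RvuX (AAAG, off=4): starts [3] → cuts [7]
  SqiV (CGCTT, off=1): starts [45, 50, 74, 79, 112, 162] → cuts [46, 51, 75, 80, 113, 163]
  YnoX (GATCCGTT, off=5): starts [10, 84, 131, 146] → cuts [15, 89, 136, 151]
  OquV (AGGCAA, off=2): starts [63, 94, 117, 139, 155] → cuts [65, 96, 119, 141, 157]

All cut coordinates (distinct, sorted): [7, 15, 28, 39, 46, 51, 65, 75, 80, 89, 96, 111, 113, 119, 136, 141, 151, 157, 163]

Fragment lengths:
  7→15: 8 bp
  15→28: 13 bp
  28→39: 11 bp
  39→46: 7 bp
  46→51: 5 bp
  51→65: 14 bp
  65→75: 10 bp
  75→80: 5 bp
  80→89: 9 bp
  89→96: 7 bp
  96→111: 15 bp
  111→113: 2 bp
  113→119: 6 bp
  119→136: 17 bp
  136→141: 5 bp
  141→151: 10 bp
  151→157: 6 bp
  157→163: 6 bp
  163→7 (wrap): 169-163+7 = 13 bp

[2,5,5,5,6,6,6,7,7,8,9,10,10,11,13,13,14,15,17]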